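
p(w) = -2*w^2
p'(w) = -4*w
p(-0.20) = -0.08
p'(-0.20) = 0.80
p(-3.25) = -21.12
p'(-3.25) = 13.00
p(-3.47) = -24.08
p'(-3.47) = 13.88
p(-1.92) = -7.37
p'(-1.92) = 7.68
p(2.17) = -9.42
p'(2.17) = -8.68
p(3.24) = -21.00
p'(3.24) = -12.96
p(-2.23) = -9.95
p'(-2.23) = 8.92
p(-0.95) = -1.80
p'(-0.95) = 3.80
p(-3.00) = -18.00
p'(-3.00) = 12.00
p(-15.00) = -450.00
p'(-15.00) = 60.00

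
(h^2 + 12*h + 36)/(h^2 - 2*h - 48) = (h + 6)/(h - 8)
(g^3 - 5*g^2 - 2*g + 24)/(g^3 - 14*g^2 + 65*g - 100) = (g^2 - g - 6)/(g^2 - 10*g + 25)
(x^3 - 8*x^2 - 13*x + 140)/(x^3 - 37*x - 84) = (x - 5)/(x + 3)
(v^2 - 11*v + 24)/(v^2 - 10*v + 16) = (v - 3)/(v - 2)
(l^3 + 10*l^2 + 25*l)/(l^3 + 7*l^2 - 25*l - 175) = l*(l + 5)/(l^2 + 2*l - 35)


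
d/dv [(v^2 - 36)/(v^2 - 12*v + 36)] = -12/(v^2 - 12*v + 36)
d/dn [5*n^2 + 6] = 10*n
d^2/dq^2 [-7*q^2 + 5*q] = -14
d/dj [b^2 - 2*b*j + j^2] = -2*b + 2*j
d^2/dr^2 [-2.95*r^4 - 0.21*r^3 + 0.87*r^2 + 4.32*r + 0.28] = -35.4*r^2 - 1.26*r + 1.74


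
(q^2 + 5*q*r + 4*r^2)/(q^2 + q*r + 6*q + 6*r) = (q + 4*r)/(q + 6)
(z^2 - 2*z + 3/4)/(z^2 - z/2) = (z - 3/2)/z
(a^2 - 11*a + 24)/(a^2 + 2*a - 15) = (a - 8)/(a + 5)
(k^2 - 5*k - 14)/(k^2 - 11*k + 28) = (k + 2)/(k - 4)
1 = 1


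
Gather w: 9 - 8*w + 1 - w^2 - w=-w^2 - 9*w + 10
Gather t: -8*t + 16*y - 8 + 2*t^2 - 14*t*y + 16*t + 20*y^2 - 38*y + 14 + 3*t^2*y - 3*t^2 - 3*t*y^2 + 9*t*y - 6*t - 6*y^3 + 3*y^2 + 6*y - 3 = t^2*(3*y - 1) + t*(-3*y^2 - 5*y + 2) - 6*y^3 + 23*y^2 - 16*y + 3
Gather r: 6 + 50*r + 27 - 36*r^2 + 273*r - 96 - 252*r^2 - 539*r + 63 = -288*r^2 - 216*r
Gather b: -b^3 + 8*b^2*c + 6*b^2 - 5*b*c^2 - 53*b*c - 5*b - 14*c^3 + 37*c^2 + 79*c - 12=-b^3 + b^2*(8*c + 6) + b*(-5*c^2 - 53*c - 5) - 14*c^3 + 37*c^2 + 79*c - 12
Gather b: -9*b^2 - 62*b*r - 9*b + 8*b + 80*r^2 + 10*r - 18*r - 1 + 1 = -9*b^2 + b*(-62*r - 1) + 80*r^2 - 8*r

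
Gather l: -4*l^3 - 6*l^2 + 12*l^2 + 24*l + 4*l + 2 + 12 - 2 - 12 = -4*l^3 + 6*l^2 + 28*l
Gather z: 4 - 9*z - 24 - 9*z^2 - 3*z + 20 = -9*z^2 - 12*z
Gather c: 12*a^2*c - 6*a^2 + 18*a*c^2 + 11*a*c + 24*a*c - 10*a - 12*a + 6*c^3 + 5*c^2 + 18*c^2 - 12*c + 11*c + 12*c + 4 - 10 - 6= -6*a^2 - 22*a + 6*c^3 + c^2*(18*a + 23) + c*(12*a^2 + 35*a + 11) - 12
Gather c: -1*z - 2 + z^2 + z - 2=z^2 - 4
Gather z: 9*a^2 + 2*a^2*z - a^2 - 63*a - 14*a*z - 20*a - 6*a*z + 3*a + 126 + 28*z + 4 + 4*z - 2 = 8*a^2 - 80*a + z*(2*a^2 - 20*a + 32) + 128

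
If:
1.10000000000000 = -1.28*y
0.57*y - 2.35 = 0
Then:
No Solution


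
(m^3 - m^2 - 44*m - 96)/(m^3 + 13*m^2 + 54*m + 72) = (m - 8)/(m + 6)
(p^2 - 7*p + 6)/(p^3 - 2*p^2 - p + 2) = (p - 6)/(p^2 - p - 2)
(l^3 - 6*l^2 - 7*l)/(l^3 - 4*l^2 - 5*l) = (l - 7)/(l - 5)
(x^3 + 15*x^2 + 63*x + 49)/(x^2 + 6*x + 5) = (x^2 + 14*x + 49)/(x + 5)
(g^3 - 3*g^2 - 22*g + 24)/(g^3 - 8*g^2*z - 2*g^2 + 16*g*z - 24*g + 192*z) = (1 - g)/(-g + 8*z)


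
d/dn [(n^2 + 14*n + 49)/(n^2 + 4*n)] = 2*(-5*n^2 - 49*n - 98)/(n^2*(n^2 + 8*n + 16))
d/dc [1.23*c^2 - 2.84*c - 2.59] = 2.46*c - 2.84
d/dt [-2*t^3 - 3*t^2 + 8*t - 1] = -6*t^2 - 6*t + 8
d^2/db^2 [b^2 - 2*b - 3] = 2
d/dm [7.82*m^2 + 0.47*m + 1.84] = 15.64*m + 0.47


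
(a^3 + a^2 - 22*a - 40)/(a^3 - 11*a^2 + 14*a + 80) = (a + 4)/(a - 8)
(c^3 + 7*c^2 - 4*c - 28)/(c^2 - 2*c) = c + 9 + 14/c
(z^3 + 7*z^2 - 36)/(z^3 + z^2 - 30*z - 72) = (z^2 + 4*z - 12)/(z^2 - 2*z - 24)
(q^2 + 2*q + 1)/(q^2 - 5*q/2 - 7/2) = 2*(q + 1)/(2*q - 7)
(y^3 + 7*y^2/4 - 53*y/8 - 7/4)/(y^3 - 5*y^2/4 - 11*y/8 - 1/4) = (2*y + 7)/(2*y + 1)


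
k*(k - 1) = k^2 - k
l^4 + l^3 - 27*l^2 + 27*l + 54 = (l - 3)^2*(l + 1)*(l + 6)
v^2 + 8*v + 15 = (v + 3)*(v + 5)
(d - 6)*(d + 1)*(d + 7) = d^3 + 2*d^2 - 41*d - 42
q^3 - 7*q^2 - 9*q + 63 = (q - 7)*(q - 3)*(q + 3)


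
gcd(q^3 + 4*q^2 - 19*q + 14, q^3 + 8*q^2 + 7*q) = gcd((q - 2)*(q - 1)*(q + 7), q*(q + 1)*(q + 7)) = q + 7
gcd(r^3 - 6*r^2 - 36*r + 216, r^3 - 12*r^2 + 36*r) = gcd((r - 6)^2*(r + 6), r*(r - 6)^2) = r^2 - 12*r + 36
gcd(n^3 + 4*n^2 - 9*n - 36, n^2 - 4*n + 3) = n - 3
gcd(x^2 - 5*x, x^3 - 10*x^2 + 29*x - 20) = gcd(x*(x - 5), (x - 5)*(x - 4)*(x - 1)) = x - 5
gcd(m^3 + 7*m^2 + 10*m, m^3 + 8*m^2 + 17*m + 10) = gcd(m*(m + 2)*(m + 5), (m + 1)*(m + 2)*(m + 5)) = m^2 + 7*m + 10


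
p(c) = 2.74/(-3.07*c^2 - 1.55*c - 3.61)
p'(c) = 2.74*(6.14*c + 1.55)/(-3.07*c^2 - 1.55*c - 3.61)^2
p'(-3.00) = -0.07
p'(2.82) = 0.05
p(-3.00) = -0.10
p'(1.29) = 0.23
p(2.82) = -0.08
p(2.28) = -0.12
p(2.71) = -0.09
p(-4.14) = -0.06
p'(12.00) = 0.00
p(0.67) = -0.45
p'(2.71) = 0.05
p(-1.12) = -0.48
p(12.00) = -0.01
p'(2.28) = 0.08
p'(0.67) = 0.43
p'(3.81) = 0.02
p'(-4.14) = -0.03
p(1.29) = -0.26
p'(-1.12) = -0.45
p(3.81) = -0.05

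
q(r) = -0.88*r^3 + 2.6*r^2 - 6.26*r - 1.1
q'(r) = -2.64*r^2 + 5.2*r - 6.26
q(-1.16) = 11.03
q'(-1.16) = -15.84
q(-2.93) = 61.70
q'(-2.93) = -44.16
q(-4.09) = 128.20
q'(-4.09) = -71.69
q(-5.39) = 245.98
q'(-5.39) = -110.99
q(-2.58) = 47.47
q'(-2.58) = -37.25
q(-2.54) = 46.00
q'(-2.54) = -36.50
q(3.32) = -25.43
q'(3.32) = -18.10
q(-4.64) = 171.83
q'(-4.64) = -87.23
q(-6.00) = 320.14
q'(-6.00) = -132.50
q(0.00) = -1.10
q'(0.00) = -6.26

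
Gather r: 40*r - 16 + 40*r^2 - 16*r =40*r^2 + 24*r - 16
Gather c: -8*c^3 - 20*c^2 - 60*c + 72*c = -8*c^3 - 20*c^2 + 12*c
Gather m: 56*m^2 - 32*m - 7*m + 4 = 56*m^2 - 39*m + 4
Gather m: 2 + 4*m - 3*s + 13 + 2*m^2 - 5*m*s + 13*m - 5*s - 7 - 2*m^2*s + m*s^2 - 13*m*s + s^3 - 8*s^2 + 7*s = m^2*(2 - 2*s) + m*(s^2 - 18*s + 17) + s^3 - 8*s^2 - s + 8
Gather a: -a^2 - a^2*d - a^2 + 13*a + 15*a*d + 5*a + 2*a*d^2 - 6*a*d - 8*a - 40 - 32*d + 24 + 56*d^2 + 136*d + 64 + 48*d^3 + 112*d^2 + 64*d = a^2*(-d - 2) + a*(2*d^2 + 9*d + 10) + 48*d^3 + 168*d^2 + 168*d + 48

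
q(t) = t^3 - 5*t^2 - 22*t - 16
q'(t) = 3*t^2 - 10*t - 22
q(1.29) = -50.55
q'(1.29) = -29.91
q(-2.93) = -19.62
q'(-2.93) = 33.05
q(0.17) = -19.88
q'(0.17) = -23.61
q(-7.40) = -532.22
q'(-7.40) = 216.28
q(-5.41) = -201.66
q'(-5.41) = 119.90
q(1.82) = -66.57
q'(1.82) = -30.26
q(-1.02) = 0.18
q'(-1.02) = -8.68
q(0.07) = -17.56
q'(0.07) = -22.69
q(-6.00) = -280.00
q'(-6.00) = 146.00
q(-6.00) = -280.00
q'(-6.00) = 146.00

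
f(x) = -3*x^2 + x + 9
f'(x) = 1 - 6*x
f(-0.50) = 7.75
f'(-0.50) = 4.00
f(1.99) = -0.89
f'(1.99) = -10.94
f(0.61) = 8.49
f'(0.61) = -2.66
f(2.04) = -1.44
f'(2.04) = -11.24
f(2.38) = -5.61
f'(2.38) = -13.28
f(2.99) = -14.83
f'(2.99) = -16.94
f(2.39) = -5.75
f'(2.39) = -13.34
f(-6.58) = -127.47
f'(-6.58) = 40.48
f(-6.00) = -105.00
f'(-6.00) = 37.00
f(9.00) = -225.00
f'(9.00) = -53.00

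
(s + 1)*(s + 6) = s^2 + 7*s + 6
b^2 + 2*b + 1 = (b + 1)^2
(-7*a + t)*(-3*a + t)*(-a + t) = -21*a^3 + 31*a^2*t - 11*a*t^2 + t^3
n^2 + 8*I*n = n*(n + 8*I)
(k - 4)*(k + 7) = k^2 + 3*k - 28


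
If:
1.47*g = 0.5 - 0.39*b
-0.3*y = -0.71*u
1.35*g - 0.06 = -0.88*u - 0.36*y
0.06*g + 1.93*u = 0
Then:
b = 1.11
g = 0.05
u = -0.00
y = -0.00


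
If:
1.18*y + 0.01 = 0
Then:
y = -0.01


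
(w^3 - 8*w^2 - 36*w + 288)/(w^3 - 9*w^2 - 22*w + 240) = (w + 6)/(w + 5)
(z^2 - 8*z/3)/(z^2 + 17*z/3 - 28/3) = z*(3*z - 8)/(3*z^2 + 17*z - 28)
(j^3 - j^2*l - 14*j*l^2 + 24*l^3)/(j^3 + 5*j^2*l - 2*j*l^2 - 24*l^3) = (j - 3*l)/(j + 3*l)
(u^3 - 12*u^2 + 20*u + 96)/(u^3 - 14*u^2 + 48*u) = (u + 2)/u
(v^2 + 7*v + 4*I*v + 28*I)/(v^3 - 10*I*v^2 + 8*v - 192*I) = (v + 7)/(v^2 - 14*I*v - 48)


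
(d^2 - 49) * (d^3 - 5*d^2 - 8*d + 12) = d^5 - 5*d^4 - 57*d^3 + 257*d^2 + 392*d - 588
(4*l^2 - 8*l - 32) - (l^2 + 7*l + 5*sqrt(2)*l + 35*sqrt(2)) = 3*l^2 - 15*l - 5*sqrt(2)*l - 35*sqrt(2) - 32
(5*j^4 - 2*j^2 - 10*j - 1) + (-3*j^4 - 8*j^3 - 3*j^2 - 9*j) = 2*j^4 - 8*j^3 - 5*j^2 - 19*j - 1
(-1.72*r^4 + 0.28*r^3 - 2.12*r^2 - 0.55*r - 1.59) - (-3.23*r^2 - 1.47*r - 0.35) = -1.72*r^4 + 0.28*r^3 + 1.11*r^2 + 0.92*r - 1.24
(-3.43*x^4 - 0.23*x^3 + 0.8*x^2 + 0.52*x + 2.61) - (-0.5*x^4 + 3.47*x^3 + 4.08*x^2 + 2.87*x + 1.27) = -2.93*x^4 - 3.7*x^3 - 3.28*x^2 - 2.35*x + 1.34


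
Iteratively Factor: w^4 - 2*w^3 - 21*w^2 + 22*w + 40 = (w + 1)*(w^3 - 3*w^2 - 18*w + 40) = (w + 1)*(w + 4)*(w^2 - 7*w + 10) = (w - 5)*(w + 1)*(w + 4)*(w - 2)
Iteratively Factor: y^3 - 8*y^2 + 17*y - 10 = (y - 5)*(y^2 - 3*y + 2) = (y - 5)*(y - 1)*(y - 2)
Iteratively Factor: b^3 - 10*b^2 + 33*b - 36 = (b - 4)*(b^2 - 6*b + 9) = (b - 4)*(b - 3)*(b - 3)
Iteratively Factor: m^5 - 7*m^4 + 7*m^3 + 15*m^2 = (m - 5)*(m^4 - 2*m^3 - 3*m^2) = m*(m - 5)*(m^3 - 2*m^2 - 3*m) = m^2*(m - 5)*(m^2 - 2*m - 3) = m^2*(m - 5)*(m + 1)*(m - 3)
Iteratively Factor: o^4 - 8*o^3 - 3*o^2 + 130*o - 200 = (o + 4)*(o^3 - 12*o^2 + 45*o - 50) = (o - 2)*(o + 4)*(o^2 - 10*o + 25) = (o - 5)*(o - 2)*(o + 4)*(o - 5)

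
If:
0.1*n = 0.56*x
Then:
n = 5.6*x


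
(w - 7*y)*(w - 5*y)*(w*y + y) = w^3*y - 12*w^2*y^2 + w^2*y + 35*w*y^3 - 12*w*y^2 + 35*y^3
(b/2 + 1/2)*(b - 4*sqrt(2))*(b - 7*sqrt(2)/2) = b^3/2 - 15*sqrt(2)*b^2/4 + b^2/2 - 15*sqrt(2)*b/4 + 14*b + 14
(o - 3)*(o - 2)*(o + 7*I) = o^3 - 5*o^2 + 7*I*o^2 + 6*o - 35*I*o + 42*I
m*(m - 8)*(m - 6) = m^3 - 14*m^2 + 48*m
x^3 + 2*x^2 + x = x*(x + 1)^2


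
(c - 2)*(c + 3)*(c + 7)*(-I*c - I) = -I*c^4 - 9*I*c^3 - 9*I*c^2 + 41*I*c + 42*I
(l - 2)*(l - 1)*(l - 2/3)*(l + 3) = l^4 - 2*l^3/3 - 7*l^2 + 32*l/3 - 4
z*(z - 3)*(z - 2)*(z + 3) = z^4 - 2*z^3 - 9*z^2 + 18*z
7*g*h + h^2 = h*(7*g + h)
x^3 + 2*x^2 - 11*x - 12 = (x - 3)*(x + 1)*(x + 4)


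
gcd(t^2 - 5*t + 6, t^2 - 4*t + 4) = t - 2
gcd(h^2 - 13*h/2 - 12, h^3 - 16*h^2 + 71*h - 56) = h - 8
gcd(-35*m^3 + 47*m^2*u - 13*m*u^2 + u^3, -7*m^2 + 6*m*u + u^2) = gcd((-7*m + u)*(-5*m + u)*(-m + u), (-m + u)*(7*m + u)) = -m + u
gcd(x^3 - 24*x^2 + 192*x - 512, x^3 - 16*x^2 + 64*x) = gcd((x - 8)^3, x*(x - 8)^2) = x^2 - 16*x + 64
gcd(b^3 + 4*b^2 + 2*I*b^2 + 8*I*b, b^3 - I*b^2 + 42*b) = b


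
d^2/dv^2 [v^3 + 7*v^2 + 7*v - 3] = 6*v + 14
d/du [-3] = 0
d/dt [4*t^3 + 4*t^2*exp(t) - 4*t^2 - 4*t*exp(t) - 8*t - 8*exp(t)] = 4*t^2*exp(t) + 12*t^2 + 4*t*exp(t) - 8*t - 12*exp(t) - 8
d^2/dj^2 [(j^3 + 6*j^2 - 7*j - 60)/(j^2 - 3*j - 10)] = 60*(j^3 + 3*j^2 + 21*j - 11)/(j^6 - 9*j^5 - 3*j^4 + 153*j^3 + 30*j^2 - 900*j - 1000)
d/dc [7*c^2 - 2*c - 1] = 14*c - 2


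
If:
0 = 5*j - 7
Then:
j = 7/5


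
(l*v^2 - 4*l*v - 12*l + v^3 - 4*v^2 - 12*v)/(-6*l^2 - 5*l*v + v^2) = (v^2 - 4*v - 12)/(-6*l + v)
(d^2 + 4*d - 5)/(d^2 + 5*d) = (d - 1)/d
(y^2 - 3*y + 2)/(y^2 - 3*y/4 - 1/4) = 4*(y - 2)/(4*y + 1)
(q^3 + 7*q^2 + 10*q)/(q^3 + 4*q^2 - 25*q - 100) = q*(q + 2)/(q^2 - q - 20)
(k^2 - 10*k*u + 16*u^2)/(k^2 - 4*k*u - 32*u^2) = (k - 2*u)/(k + 4*u)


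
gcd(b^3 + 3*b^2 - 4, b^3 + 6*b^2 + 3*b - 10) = b^2 + b - 2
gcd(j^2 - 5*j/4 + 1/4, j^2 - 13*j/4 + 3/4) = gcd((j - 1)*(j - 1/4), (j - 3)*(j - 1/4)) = j - 1/4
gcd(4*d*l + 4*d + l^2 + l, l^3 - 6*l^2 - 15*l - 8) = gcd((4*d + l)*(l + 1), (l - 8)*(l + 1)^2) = l + 1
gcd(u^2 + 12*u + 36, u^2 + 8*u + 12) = u + 6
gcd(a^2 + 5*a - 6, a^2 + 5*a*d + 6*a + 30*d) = a + 6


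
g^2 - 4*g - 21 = (g - 7)*(g + 3)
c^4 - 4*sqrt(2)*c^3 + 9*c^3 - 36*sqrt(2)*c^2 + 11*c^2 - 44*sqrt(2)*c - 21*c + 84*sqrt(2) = (c - 1)*(c + 3)*(c + 7)*(c - 4*sqrt(2))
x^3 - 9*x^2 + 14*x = x*(x - 7)*(x - 2)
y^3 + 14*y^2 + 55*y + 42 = (y + 1)*(y + 6)*(y + 7)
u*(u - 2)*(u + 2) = u^3 - 4*u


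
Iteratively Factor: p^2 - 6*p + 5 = (p - 1)*(p - 5)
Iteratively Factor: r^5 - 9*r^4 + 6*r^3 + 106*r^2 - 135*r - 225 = (r + 1)*(r^4 - 10*r^3 + 16*r^2 + 90*r - 225) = (r - 3)*(r + 1)*(r^3 - 7*r^2 - 5*r + 75) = (r - 5)*(r - 3)*(r + 1)*(r^2 - 2*r - 15) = (r - 5)*(r - 3)*(r + 1)*(r + 3)*(r - 5)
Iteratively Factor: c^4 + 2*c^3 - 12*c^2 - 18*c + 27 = (c + 3)*(c^3 - c^2 - 9*c + 9) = (c - 1)*(c + 3)*(c^2 - 9) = (c - 1)*(c + 3)^2*(c - 3)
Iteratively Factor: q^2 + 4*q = (q + 4)*(q)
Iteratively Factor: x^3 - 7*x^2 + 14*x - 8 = (x - 2)*(x^2 - 5*x + 4) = (x - 4)*(x - 2)*(x - 1)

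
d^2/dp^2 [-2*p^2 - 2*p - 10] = -4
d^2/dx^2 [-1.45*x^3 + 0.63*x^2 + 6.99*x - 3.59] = 1.26 - 8.7*x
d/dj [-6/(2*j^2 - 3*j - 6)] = 6*(4*j - 3)/(-2*j^2 + 3*j + 6)^2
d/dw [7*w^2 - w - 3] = 14*w - 1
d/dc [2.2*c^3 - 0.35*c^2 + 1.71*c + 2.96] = 6.6*c^2 - 0.7*c + 1.71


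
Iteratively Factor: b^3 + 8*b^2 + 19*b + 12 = (b + 1)*(b^2 + 7*b + 12) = (b + 1)*(b + 4)*(b + 3)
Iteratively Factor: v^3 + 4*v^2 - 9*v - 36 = (v + 3)*(v^2 + v - 12) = (v - 3)*(v + 3)*(v + 4)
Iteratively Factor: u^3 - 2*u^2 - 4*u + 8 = (u + 2)*(u^2 - 4*u + 4) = (u - 2)*(u + 2)*(u - 2)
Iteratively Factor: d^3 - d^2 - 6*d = (d)*(d^2 - d - 6) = d*(d - 3)*(d + 2)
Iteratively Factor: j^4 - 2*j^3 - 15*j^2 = (j)*(j^3 - 2*j^2 - 15*j) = j*(j + 3)*(j^2 - 5*j) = j^2*(j + 3)*(j - 5)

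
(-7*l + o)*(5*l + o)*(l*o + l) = -35*l^3*o - 35*l^3 - 2*l^2*o^2 - 2*l^2*o + l*o^3 + l*o^2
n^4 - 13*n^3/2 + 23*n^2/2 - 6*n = n*(n - 4)*(n - 3/2)*(n - 1)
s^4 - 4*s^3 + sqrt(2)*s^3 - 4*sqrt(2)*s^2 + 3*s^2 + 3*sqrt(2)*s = s*(s - 3)*(s - 1)*(s + sqrt(2))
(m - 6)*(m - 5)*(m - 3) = m^3 - 14*m^2 + 63*m - 90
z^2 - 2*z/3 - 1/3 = (z - 1)*(z + 1/3)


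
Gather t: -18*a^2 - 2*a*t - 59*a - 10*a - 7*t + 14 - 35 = -18*a^2 - 69*a + t*(-2*a - 7) - 21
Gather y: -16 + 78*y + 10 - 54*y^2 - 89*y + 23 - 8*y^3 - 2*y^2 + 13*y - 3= -8*y^3 - 56*y^2 + 2*y + 14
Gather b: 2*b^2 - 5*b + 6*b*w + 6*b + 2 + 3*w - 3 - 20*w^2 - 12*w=2*b^2 + b*(6*w + 1) - 20*w^2 - 9*w - 1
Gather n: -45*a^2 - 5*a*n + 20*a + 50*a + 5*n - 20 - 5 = -45*a^2 + 70*a + n*(5 - 5*a) - 25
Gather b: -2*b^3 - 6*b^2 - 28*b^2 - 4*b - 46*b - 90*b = -2*b^3 - 34*b^2 - 140*b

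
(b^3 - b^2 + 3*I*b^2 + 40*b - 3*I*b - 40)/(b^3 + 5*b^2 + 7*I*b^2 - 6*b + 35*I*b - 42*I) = (b^2 + 3*I*b + 40)/(b^2 + b*(6 + 7*I) + 42*I)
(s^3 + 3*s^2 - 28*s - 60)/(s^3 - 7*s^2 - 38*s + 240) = (s + 2)/(s - 8)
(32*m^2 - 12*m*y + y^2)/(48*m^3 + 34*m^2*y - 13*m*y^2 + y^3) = (-4*m + y)/(-6*m^2 - 5*m*y + y^2)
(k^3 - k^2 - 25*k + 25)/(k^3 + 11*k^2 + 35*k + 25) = (k^2 - 6*k + 5)/(k^2 + 6*k + 5)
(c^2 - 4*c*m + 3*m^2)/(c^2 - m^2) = (c - 3*m)/(c + m)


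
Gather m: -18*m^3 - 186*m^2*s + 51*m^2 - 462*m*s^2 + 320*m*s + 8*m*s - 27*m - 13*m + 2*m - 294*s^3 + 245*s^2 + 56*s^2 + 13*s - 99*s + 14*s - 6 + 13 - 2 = -18*m^3 + m^2*(51 - 186*s) + m*(-462*s^2 + 328*s - 38) - 294*s^3 + 301*s^2 - 72*s + 5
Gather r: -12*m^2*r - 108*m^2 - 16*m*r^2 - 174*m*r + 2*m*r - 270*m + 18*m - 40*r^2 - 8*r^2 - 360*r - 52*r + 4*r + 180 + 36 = -108*m^2 - 252*m + r^2*(-16*m - 48) + r*(-12*m^2 - 172*m - 408) + 216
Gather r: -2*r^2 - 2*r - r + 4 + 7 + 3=-2*r^2 - 3*r + 14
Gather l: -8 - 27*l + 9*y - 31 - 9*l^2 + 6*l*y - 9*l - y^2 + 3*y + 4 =-9*l^2 + l*(6*y - 36) - y^2 + 12*y - 35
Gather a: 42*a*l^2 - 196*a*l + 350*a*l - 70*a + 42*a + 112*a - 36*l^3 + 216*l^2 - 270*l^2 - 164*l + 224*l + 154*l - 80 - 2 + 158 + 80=a*(42*l^2 + 154*l + 84) - 36*l^3 - 54*l^2 + 214*l + 156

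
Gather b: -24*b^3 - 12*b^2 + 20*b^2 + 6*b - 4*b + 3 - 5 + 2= -24*b^3 + 8*b^2 + 2*b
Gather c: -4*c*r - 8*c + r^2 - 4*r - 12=c*(-4*r - 8) + r^2 - 4*r - 12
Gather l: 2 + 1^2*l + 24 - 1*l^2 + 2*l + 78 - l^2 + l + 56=-2*l^2 + 4*l + 160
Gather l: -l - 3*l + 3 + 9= 12 - 4*l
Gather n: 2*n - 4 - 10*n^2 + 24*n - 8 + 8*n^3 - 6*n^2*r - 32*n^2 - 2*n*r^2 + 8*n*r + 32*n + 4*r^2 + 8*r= 8*n^3 + n^2*(-6*r - 42) + n*(-2*r^2 + 8*r + 58) + 4*r^2 + 8*r - 12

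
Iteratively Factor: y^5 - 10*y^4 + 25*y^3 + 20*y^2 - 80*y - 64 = (y - 4)*(y^4 - 6*y^3 + y^2 + 24*y + 16) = (y - 4)*(y + 1)*(y^3 - 7*y^2 + 8*y + 16) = (y - 4)^2*(y + 1)*(y^2 - 3*y - 4) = (y - 4)^3*(y + 1)*(y + 1)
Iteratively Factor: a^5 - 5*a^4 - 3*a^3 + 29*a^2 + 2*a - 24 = (a + 1)*(a^4 - 6*a^3 + 3*a^2 + 26*a - 24) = (a + 1)*(a + 2)*(a^3 - 8*a^2 + 19*a - 12) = (a - 1)*(a + 1)*(a + 2)*(a^2 - 7*a + 12) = (a - 3)*(a - 1)*(a + 1)*(a + 2)*(a - 4)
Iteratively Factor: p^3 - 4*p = (p)*(p^2 - 4) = p*(p + 2)*(p - 2)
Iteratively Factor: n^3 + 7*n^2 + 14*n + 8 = (n + 4)*(n^2 + 3*n + 2) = (n + 1)*(n + 4)*(n + 2)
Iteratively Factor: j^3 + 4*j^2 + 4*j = (j + 2)*(j^2 + 2*j) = j*(j + 2)*(j + 2)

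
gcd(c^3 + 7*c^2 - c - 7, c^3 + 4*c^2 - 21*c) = c + 7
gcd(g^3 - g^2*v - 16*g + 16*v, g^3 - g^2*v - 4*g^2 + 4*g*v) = -g^2 + g*v + 4*g - 4*v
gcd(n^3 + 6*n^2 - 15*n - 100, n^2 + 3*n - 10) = n + 5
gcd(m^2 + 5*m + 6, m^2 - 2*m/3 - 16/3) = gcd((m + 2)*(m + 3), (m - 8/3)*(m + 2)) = m + 2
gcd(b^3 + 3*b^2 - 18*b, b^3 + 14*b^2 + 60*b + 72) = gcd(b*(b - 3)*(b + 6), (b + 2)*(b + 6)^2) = b + 6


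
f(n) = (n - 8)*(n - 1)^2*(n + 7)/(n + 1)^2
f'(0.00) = 223.00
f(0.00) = -56.00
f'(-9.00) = -27.03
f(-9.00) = 53.12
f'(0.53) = 29.53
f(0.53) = -5.31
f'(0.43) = 43.83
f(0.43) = -8.94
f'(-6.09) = -28.33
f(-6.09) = -24.88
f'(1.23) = -4.61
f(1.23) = -0.59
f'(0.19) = 107.68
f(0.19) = -26.02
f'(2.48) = -6.63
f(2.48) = -9.46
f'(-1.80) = -1171.10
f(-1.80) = -624.26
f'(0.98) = 0.58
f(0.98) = -0.01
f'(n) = (n - 8)*(n - 1)^2/(n + 1)^2 - 2*(n - 8)*(n - 1)^2*(n + 7)/(n + 1)^3 + (n - 8)*(n + 7)*(2*n - 2)/(n + 1)^2 + (n - 1)^2*(n + 7)/(n + 1)^2 = (2*n^4 + n^3 - 9*n^2 - 217*n + 223)/(n^3 + 3*n^2 + 3*n + 1)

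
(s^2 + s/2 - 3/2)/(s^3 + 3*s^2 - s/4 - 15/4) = 2/(2*s + 5)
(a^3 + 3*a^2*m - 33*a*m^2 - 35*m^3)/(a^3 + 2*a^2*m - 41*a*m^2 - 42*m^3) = (a - 5*m)/(a - 6*m)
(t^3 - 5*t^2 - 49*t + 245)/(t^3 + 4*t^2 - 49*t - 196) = (t - 5)/(t + 4)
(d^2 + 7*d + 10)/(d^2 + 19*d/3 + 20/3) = 3*(d + 2)/(3*d + 4)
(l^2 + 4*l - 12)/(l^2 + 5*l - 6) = (l - 2)/(l - 1)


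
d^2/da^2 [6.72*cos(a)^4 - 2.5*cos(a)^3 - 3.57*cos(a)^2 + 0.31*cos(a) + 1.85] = -107.52*cos(a)^4 + 22.5*cos(a)^3 + 94.92*cos(a)^2 - 15.31*cos(a) - 7.14000000000001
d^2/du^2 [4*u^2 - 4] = 8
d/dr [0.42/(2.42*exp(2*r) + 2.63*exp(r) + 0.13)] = (-2.0328*exp(r) - 1.1046)*exp(r)/(2.42*exp(2*r) + 2.63*exp(r) + 0.13)^2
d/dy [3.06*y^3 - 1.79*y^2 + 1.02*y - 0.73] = 9.18*y^2 - 3.58*y + 1.02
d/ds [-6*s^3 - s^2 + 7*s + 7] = -18*s^2 - 2*s + 7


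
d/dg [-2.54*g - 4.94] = -2.54000000000000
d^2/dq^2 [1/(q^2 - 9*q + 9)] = 2*(-q^2 + 9*q + (2*q - 9)^2 - 9)/(q^2 - 9*q + 9)^3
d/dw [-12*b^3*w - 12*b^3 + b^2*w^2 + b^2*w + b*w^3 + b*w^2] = b*(-12*b^2 + 2*b*w + b + 3*w^2 + 2*w)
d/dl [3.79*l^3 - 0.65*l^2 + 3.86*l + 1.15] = 11.37*l^2 - 1.3*l + 3.86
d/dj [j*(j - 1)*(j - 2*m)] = 3*j^2 - 4*j*m - 2*j + 2*m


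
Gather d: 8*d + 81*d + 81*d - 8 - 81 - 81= 170*d - 170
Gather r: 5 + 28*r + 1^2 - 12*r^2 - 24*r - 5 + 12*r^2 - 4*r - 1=0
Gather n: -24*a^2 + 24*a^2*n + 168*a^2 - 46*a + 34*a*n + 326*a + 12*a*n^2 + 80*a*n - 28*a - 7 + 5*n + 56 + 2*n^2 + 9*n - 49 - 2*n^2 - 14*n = 144*a^2 + 12*a*n^2 + 252*a + n*(24*a^2 + 114*a)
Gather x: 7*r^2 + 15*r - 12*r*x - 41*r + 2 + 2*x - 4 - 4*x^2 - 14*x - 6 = 7*r^2 - 26*r - 4*x^2 + x*(-12*r - 12) - 8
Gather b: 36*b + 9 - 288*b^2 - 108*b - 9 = -288*b^2 - 72*b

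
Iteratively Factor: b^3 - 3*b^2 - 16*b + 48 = (b - 3)*(b^2 - 16) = (b - 4)*(b - 3)*(b + 4)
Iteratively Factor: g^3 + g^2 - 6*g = (g - 2)*(g^2 + 3*g) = (g - 2)*(g + 3)*(g)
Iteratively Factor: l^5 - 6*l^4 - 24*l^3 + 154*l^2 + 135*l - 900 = (l - 3)*(l^4 - 3*l^3 - 33*l^2 + 55*l + 300) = (l - 5)*(l - 3)*(l^3 + 2*l^2 - 23*l - 60) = (l - 5)*(l - 3)*(l + 3)*(l^2 - l - 20) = (l - 5)^2*(l - 3)*(l + 3)*(l + 4)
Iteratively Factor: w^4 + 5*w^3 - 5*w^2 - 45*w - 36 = (w + 1)*(w^3 + 4*w^2 - 9*w - 36) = (w + 1)*(w + 4)*(w^2 - 9) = (w + 1)*(w + 3)*(w + 4)*(w - 3)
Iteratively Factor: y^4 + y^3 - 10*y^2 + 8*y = (y)*(y^3 + y^2 - 10*y + 8) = y*(y - 1)*(y^2 + 2*y - 8) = y*(y - 1)*(y + 4)*(y - 2)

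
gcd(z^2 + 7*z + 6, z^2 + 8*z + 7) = z + 1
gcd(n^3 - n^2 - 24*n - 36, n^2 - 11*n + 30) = n - 6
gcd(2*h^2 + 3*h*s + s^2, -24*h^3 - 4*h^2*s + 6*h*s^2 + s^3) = 2*h + s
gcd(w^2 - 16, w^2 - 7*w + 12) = w - 4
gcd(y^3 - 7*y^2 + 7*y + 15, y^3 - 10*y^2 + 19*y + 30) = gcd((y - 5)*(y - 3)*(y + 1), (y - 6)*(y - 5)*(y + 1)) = y^2 - 4*y - 5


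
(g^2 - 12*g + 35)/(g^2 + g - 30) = (g - 7)/(g + 6)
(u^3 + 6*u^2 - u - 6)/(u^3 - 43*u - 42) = (u - 1)/(u - 7)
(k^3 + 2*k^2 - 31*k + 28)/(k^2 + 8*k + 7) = (k^2 - 5*k + 4)/(k + 1)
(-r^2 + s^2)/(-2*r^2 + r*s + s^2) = (r + s)/(2*r + s)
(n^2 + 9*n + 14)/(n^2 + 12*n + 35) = (n + 2)/(n + 5)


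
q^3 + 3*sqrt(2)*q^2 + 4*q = q*(q + sqrt(2))*(q + 2*sqrt(2))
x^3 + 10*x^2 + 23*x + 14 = (x + 1)*(x + 2)*(x + 7)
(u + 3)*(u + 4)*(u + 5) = u^3 + 12*u^2 + 47*u + 60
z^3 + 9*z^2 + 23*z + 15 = (z + 1)*(z + 3)*(z + 5)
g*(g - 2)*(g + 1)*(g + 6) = g^4 + 5*g^3 - 8*g^2 - 12*g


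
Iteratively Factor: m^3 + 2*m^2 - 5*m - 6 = (m + 1)*(m^2 + m - 6) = (m - 2)*(m + 1)*(m + 3)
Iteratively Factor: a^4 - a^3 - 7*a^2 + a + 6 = (a - 3)*(a^3 + 2*a^2 - a - 2) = (a - 3)*(a + 2)*(a^2 - 1) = (a - 3)*(a + 1)*(a + 2)*(a - 1)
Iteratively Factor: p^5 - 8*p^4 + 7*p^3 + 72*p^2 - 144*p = (p - 4)*(p^4 - 4*p^3 - 9*p^2 + 36*p) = (p - 4)*(p + 3)*(p^3 - 7*p^2 + 12*p) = (p - 4)*(p - 3)*(p + 3)*(p^2 - 4*p) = (p - 4)^2*(p - 3)*(p + 3)*(p)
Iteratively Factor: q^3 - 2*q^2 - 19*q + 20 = (q - 5)*(q^2 + 3*q - 4) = (q - 5)*(q + 4)*(q - 1)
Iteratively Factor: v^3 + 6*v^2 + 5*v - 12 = (v + 4)*(v^2 + 2*v - 3) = (v + 3)*(v + 4)*(v - 1)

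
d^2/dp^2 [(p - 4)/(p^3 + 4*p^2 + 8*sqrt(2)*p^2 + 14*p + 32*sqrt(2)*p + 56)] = 2*((p - 4)*(3*p^2 + 8*p + 16*sqrt(2)*p + 14 + 32*sqrt(2))^2 - (3*p^2 + 8*p + 16*sqrt(2)*p + (p - 4)*(3*p + 4 + 8*sqrt(2)) + 14 + 32*sqrt(2))*(p^3 + 4*p^2 + 8*sqrt(2)*p^2 + 14*p + 32*sqrt(2)*p + 56))/(p^3 + 4*p^2 + 8*sqrt(2)*p^2 + 14*p + 32*sqrt(2)*p + 56)^3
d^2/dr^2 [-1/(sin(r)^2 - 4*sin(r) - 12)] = 2*(2*sin(r)^4 - 6*sin(r)^3 + 29*sin(r)^2 - 12*sin(r) - 28)/((sin(r) - 6)^3*(sin(r) + 2)^3)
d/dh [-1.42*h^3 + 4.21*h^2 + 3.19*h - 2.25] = -4.26*h^2 + 8.42*h + 3.19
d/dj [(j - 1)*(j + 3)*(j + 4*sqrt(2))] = 3*j^2 + 4*j + 8*sqrt(2)*j - 3 + 8*sqrt(2)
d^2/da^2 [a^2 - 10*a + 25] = 2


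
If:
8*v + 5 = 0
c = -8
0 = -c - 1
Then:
No Solution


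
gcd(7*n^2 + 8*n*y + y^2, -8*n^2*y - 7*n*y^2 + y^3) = n + y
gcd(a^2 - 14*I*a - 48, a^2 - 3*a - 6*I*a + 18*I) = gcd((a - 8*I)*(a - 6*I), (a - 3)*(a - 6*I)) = a - 6*I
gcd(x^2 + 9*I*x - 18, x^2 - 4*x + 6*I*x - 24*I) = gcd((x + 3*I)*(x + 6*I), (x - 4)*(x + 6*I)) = x + 6*I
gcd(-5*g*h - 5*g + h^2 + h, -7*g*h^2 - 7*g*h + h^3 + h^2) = h + 1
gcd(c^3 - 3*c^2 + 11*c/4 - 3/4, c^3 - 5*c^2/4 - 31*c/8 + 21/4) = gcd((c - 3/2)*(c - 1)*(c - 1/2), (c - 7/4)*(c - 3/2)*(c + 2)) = c - 3/2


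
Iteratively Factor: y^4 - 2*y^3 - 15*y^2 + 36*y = (y - 3)*(y^3 + y^2 - 12*y) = (y - 3)^2*(y^2 + 4*y) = (y - 3)^2*(y + 4)*(y)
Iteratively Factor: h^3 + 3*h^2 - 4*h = (h + 4)*(h^2 - h) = h*(h + 4)*(h - 1)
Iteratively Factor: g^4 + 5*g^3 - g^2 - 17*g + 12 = (g + 3)*(g^3 + 2*g^2 - 7*g + 4) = (g - 1)*(g + 3)*(g^2 + 3*g - 4) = (g - 1)*(g + 3)*(g + 4)*(g - 1)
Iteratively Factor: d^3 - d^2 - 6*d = (d + 2)*(d^2 - 3*d) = (d - 3)*(d + 2)*(d)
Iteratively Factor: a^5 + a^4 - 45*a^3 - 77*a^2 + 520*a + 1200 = (a - 5)*(a^4 + 6*a^3 - 15*a^2 - 152*a - 240) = (a - 5)*(a + 4)*(a^3 + 2*a^2 - 23*a - 60) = (a - 5)*(a + 3)*(a + 4)*(a^2 - a - 20) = (a - 5)^2*(a + 3)*(a + 4)*(a + 4)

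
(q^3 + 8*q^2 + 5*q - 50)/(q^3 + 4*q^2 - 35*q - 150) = (q - 2)/(q - 6)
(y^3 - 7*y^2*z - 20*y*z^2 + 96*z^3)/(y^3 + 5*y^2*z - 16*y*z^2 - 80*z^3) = (y^2 - 11*y*z + 24*z^2)/(y^2 + y*z - 20*z^2)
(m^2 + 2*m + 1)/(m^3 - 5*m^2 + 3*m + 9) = (m + 1)/(m^2 - 6*m + 9)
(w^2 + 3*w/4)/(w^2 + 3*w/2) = (4*w + 3)/(2*(2*w + 3))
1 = 1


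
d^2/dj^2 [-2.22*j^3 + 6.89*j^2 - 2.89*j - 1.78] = 13.78 - 13.32*j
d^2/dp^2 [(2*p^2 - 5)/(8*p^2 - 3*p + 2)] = 2*(48*p^3 - 1056*p^2 + 360*p + 43)/(512*p^6 - 576*p^5 + 600*p^4 - 315*p^3 + 150*p^2 - 36*p + 8)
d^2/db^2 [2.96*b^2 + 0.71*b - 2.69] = 5.92000000000000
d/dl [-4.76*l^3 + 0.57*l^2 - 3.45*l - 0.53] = -14.28*l^2 + 1.14*l - 3.45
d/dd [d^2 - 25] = 2*d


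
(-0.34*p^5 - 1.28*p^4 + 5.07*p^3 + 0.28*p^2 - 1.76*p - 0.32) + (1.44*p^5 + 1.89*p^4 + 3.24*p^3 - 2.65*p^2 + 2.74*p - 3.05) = 1.1*p^5 + 0.61*p^4 + 8.31*p^3 - 2.37*p^2 + 0.98*p - 3.37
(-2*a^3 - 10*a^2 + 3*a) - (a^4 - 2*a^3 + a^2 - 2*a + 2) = -a^4 - 11*a^2 + 5*a - 2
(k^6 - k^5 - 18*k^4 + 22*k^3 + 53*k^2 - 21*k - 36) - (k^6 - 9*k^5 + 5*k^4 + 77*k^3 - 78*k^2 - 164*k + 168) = 8*k^5 - 23*k^4 - 55*k^3 + 131*k^2 + 143*k - 204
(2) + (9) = 11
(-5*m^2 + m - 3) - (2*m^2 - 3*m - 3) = -7*m^2 + 4*m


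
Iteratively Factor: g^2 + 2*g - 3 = (g - 1)*(g + 3)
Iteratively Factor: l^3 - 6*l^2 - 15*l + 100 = (l + 4)*(l^2 - 10*l + 25) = (l - 5)*(l + 4)*(l - 5)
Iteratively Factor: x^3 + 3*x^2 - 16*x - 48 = (x + 3)*(x^2 - 16) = (x + 3)*(x + 4)*(x - 4)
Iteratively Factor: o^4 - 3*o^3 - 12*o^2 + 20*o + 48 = (o - 4)*(o^3 + o^2 - 8*o - 12) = (o - 4)*(o + 2)*(o^2 - o - 6) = (o - 4)*(o + 2)^2*(o - 3)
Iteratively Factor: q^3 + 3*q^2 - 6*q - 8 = (q + 4)*(q^2 - q - 2) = (q - 2)*(q + 4)*(q + 1)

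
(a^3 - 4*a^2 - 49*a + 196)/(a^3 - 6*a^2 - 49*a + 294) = (a - 4)/(a - 6)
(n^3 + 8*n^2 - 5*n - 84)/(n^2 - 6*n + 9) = (n^2 + 11*n + 28)/(n - 3)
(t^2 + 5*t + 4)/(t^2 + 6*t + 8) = (t + 1)/(t + 2)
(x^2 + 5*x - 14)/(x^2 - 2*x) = (x + 7)/x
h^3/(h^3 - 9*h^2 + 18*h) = h^2/(h^2 - 9*h + 18)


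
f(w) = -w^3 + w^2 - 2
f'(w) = -3*w^2 + 2*w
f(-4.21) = 90.34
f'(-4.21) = -61.59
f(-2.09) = 11.50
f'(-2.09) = -17.28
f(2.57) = -12.37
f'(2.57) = -14.67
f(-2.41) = 17.81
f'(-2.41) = -22.24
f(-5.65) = 210.28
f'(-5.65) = -107.07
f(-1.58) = 4.44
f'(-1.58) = -10.65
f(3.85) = -44.24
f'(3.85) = -36.77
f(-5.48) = 192.60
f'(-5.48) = -101.05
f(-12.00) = 1870.00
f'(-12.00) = -456.00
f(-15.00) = 3598.00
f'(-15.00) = -705.00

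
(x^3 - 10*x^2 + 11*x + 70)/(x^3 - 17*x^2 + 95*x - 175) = (x + 2)/(x - 5)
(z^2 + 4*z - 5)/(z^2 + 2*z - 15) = (z - 1)/(z - 3)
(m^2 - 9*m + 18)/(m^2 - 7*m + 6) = (m - 3)/(m - 1)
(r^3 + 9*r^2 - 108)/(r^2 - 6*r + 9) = (r^2 + 12*r + 36)/(r - 3)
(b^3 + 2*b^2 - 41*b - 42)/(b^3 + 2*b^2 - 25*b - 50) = (b^3 + 2*b^2 - 41*b - 42)/(b^3 + 2*b^2 - 25*b - 50)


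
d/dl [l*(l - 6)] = 2*l - 6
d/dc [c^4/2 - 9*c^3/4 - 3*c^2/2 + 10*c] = 2*c^3 - 27*c^2/4 - 3*c + 10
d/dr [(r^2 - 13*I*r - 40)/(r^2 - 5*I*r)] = 8*I/r^2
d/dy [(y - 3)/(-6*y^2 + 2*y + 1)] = (6*y^2 - 36*y + 7)/(36*y^4 - 24*y^3 - 8*y^2 + 4*y + 1)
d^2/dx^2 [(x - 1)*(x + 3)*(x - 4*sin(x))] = 4*x^2*sin(x) + 8*x*sin(x) - 16*x*cos(x) + 6*x - 20*sin(x) - 16*cos(x) + 4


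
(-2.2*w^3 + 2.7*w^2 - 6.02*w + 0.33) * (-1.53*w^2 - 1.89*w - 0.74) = 3.366*w^5 + 0.0270000000000001*w^4 + 5.7356*w^3 + 8.8749*w^2 + 3.8311*w - 0.2442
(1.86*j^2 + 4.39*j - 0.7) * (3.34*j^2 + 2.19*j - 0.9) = 6.2124*j^4 + 18.736*j^3 + 5.6021*j^2 - 5.484*j + 0.63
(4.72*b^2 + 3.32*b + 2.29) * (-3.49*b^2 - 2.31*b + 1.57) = -16.4728*b^4 - 22.49*b^3 - 8.2509*b^2 - 0.0775000000000006*b + 3.5953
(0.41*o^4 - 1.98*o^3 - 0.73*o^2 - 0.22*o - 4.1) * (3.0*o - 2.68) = 1.23*o^5 - 7.0388*o^4 + 3.1164*o^3 + 1.2964*o^2 - 11.7104*o + 10.988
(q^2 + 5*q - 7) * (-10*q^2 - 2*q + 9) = -10*q^4 - 52*q^3 + 69*q^2 + 59*q - 63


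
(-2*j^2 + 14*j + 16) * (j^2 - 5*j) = -2*j^4 + 24*j^3 - 54*j^2 - 80*j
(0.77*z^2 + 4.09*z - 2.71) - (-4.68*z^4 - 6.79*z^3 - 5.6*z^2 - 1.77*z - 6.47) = 4.68*z^4 + 6.79*z^3 + 6.37*z^2 + 5.86*z + 3.76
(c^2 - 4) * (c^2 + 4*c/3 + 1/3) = c^4 + 4*c^3/3 - 11*c^2/3 - 16*c/3 - 4/3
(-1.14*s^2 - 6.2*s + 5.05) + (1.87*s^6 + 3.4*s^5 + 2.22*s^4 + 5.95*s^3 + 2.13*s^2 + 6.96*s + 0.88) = 1.87*s^6 + 3.4*s^5 + 2.22*s^4 + 5.95*s^3 + 0.99*s^2 + 0.76*s + 5.93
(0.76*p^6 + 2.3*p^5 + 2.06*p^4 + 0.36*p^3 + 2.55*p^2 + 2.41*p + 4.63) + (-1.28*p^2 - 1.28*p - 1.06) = 0.76*p^6 + 2.3*p^5 + 2.06*p^4 + 0.36*p^3 + 1.27*p^2 + 1.13*p + 3.57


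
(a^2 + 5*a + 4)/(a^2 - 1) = (a + 4)/(a - 1)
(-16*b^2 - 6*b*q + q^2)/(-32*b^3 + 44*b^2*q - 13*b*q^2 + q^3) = (2*b + q)/(4*b^2 - 5*b*q + q^2)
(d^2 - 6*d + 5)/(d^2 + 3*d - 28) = (d^2 - 6*d + 5)/(d^2 + 3*d - 28)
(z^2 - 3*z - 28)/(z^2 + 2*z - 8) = (z - 7)/(z - 2)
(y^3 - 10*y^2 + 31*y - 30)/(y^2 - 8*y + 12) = (y^2 - 8*y + 15)/(y - 6)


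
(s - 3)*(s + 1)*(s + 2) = s^3 - 7*s - 6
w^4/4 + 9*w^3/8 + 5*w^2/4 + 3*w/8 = w*(w/4 + 1/4)*(w + 1/2)*(w + 3)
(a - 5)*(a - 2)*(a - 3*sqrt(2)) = a^3 - 7*a^2 - 3*sqrt(2)*a^2 + 10*a + 21*sqrt(2)*a - 30*sqrt(2)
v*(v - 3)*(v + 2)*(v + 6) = v^4 + 5*v^3 - 12*v^2 - 36*v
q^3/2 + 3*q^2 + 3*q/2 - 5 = (q/2 + 1)*(q - 1)*(q + 5)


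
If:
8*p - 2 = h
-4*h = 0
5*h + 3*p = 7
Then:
No Solution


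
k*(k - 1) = k^2 - k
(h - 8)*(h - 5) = h^2 - 13*h + 40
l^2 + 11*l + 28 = (l + 4)*(l + 7)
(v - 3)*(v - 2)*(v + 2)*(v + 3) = v^4 - 13*v^2 + 36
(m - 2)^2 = m^2 - 4*m + 4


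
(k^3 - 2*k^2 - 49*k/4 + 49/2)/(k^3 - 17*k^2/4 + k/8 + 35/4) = 2*(2*k + 7)/(4*k + 5)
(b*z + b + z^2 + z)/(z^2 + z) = (b + z)/z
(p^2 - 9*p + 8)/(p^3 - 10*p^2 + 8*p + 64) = (p - 1)/(p^2 - 2*p - 8)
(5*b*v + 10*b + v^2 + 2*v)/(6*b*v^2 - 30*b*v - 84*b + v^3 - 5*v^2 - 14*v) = (5*b + v)/(6*b*v - 42*b + v^2 - 7*v)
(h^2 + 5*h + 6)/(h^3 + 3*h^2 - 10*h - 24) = (h + 3)/(h^2 + h - 12)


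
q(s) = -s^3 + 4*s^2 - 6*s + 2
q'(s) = -3*s^2 + 8*s - 6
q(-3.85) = 141.46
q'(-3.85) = -81.27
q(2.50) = -3.62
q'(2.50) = -4.75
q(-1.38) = 20.53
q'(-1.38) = -22.75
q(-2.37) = 52.00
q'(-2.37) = -41.81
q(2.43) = -3.31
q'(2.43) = -4.27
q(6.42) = -136.26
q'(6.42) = -78.29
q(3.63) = -14.90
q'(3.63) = -16.49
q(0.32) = 0.46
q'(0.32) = -3.75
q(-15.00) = 4367.00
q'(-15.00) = -801.00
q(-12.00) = 2378.00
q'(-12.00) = -534.00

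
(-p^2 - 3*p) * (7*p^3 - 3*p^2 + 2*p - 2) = -7*p^5 - 18*p^4 + 7*p^3 - 4*p^2 + 6*p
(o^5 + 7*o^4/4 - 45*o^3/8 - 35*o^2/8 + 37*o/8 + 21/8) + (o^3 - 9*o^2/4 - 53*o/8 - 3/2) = o^5 + 7*o^4/4 - 37*o^3/8 - 53*o^2/8 - 2*o + 9/8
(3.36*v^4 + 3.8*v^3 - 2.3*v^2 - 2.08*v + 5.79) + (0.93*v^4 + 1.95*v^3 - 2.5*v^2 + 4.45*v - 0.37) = 4.29*v^4 + 5.75*v^3 - 4.8*v^2 + 2.37*v + 5.42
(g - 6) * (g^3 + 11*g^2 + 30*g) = g^4 + 5*g^3 - 36*g^2 - 180*g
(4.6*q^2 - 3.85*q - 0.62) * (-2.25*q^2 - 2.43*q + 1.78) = -10.35*q^4 - 2.5155*q^3 + 18.9385*q^2 - 5.3464*q - 1.1036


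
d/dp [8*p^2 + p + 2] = 16*p + 1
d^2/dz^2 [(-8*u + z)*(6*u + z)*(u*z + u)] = 2*u*(-2*u + 3*z + 1)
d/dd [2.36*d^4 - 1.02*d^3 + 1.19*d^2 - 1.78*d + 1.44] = 9.44*d^3 - 3.06*d^2 + 2.38*d - 1.78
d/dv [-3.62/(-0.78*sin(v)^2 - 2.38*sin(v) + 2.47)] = -(5.6472*sin(v) + 8.6156)*cos(v)/(0.78*sin(v)^2 + 2.38*sin(v) - 2.47)^2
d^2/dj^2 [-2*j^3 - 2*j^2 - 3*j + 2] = -12*j - 4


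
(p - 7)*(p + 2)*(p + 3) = p^3 - 2*p^2 - 29*p - 42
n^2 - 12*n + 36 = (n - 6)^2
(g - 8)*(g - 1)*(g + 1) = g^3 - 8*g^2 - g + 8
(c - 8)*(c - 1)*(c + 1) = c^3 - 8*c^2 - c + 8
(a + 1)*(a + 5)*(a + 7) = a^3 + 13*a^2 + 47*a + 35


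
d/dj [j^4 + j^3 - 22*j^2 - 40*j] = 4*j^3 + 3*j^2 - 44*j - 40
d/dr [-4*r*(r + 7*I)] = -8*r - 28*I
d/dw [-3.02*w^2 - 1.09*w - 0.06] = -6.04*w - 1.09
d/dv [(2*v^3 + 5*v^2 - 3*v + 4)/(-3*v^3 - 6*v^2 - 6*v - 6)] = (v^4 - 14*v^3 - 16*v^2 - 4*v + 14)/(3*(v^6 + 4*v^5 + 8*v^4 + 12*v^3 + 12*v^2 + 8*v + 4))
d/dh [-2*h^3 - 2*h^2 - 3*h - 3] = -6*h^2 - 4*h - 3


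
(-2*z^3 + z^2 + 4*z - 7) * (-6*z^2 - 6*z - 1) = 12*z^5 + 6*z^4 - 28*z^3 + 17*z^2 + 38*z + 7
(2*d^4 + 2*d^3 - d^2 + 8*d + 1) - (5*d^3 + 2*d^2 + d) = 2*d^4 - 3*d^3 - 3*d^2 + 7*d + 1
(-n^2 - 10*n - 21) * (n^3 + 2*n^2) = -n^5 - 12*n^4 - 41*n^3 - 42*n^2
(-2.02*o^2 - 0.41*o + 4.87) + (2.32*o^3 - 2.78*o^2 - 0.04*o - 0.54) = 2.32*o^3 - 4.8*o^2 - 0.45*o + 4.33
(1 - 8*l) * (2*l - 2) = -16*l^2 + 18*l - 2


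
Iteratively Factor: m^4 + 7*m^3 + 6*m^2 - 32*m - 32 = (m + 4)*(m^3 + 3*m^2 - 6*m - 8) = (m + 1)*(m + 4)*(m^2 + 2*m - 8) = (m + 1)*(m + 4)^2*(m - 2)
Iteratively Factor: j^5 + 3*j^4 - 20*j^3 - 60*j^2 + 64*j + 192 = (j + 4)*(j^4 - j^3 - 16*j^2 + 4*j + 48) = (j - 4)*(j + 4)*(j^3 + 3*j^2 - 4*j - 12) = (j - 4)*(j + 2)*(j + 4)*(j^2 + j - 6) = (j - 4)*(j - 2)*(j + 2)*(j + 4)*(j + 3)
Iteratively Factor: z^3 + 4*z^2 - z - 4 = (z + 1)*(z^2 + 3*z - 4) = (z - 1)*(z + 1)*(z + 4)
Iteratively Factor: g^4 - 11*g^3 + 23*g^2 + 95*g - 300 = (g - 5)*(g^3 - 6*g^2 - 7*g + 60) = (g - 5)*(g + 3)*(g^2 - 9*g + 20) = (g - 5)^2*(g + 3)*(g - 4)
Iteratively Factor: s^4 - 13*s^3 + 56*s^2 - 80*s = (s - 4)*(s^3 - 9*s^2 + 20*s) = (s - 4)^2*(s^2 - 5*s) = (s - 5)*(s - 4)^2*(s)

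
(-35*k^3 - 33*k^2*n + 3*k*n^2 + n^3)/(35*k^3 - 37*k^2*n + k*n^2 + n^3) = (-k - n)/(k - n)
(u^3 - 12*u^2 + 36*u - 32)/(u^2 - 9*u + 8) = (u^2 - 4*u + 4)/(u - 1)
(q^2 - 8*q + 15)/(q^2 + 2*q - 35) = (q - 3)/(q + 7)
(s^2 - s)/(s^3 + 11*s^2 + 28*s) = (s - 1)/(s^2 + 11*s + 28)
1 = 1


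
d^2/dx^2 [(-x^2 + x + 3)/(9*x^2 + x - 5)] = 4*(45*x^3 + 297*x^2 + 108*x + 59)/(729*x^6 + 243*x^5 - 1188*x^4 - 269*x^3 + 660*x^2 + 75*x - 125)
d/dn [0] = 0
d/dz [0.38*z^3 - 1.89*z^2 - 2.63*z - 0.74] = 1.14*z^2 - 3.78*z - 2.63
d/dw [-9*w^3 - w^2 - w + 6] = -27*w^2 - 2*w - 1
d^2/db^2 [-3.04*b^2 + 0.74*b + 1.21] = -6.08000000000000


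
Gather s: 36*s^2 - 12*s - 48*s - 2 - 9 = 36*s^2 - 60*s - 11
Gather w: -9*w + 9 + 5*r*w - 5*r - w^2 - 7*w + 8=-5*r - w^2 + w*(5*r - 16) + 17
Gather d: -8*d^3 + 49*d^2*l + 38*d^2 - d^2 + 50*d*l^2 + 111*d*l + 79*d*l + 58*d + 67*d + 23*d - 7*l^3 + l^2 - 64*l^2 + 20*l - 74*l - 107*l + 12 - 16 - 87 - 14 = -8*d^3 + d^2*(49*l + 37) + d*(50*l^2 + 190*l + 148) - 7*l^3 - 63*l^2 - 161*l - 105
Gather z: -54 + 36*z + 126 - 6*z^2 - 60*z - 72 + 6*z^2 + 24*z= 0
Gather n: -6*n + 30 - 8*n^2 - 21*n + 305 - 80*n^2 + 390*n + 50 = -88*n^2 + 363*n + 385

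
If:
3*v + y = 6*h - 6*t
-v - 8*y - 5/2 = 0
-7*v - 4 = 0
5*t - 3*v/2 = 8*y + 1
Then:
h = -153/224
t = -5/14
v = -4/7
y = -27/112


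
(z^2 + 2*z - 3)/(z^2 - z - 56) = (-z^2 - 2*z + 3)/(-z^2 + z + 56)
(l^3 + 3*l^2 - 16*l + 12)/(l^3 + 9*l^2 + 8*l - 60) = (l - 1)/(l + 5)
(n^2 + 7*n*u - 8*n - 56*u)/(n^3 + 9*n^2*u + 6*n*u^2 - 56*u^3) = (8 - n)/(-n^2 - 2*n*u + 8*u^2)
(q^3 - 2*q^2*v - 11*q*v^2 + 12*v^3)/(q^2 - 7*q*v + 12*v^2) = (q^2 + 2*q*v - 3*v^2)/(q - 3*v)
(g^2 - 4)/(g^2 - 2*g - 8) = (g - 2)/(g - 4)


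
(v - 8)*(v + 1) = v^2 - 7*v - 8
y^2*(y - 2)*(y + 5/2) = y^4 + y^3/2 - 5*y^2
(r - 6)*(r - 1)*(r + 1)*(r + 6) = r^4 - 37*r^2 + 36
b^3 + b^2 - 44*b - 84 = (b - 7)*(b + 2)*(b + 6)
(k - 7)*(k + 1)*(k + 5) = k^3 - k^2 - 37*k - 35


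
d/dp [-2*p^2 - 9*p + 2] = -4*p - 9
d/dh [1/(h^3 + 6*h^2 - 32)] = 3*h*(-h - 4)/(h^3 + 6*h^2 - 32)^2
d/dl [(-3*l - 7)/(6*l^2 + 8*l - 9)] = (18*l^2 + 84*l + 83)/(36*l^4 + 96*l^3 - 44*l^2 - 144*l + 81)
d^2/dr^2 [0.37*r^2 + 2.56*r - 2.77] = 0.740000000000000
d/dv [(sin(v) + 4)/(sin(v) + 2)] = -2*cos(v)/(sin(v) + 2)^2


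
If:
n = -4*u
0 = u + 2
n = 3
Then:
No Solution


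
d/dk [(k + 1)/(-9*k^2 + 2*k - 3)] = (9*k^2 + 18*k - 5)/(81*k^4 - 36*k^3 + 58*k^2 - 12*k + 9)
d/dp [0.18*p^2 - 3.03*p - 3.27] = 0.36*p - 3.03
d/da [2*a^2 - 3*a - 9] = 4*a - 3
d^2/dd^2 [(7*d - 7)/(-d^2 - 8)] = 14*(4*d^2*(1 - d) + (3*d - 1)*(d^2 + 8))/(d^2 + 8)^3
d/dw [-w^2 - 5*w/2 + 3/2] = -2*w - 5/2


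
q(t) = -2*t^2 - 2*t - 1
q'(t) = -4*t - 2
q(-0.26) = -0.62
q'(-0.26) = -0.96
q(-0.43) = -0.51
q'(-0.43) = -0.28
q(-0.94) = -0.89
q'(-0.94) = 1.76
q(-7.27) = -92.17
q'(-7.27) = 27.08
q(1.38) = -7.57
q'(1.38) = -7.52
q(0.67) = -3.24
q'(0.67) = -4.68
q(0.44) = -2.27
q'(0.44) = -3.76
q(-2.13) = -5.81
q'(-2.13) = 6.52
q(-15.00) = -421.00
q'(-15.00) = 58.00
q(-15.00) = -421.00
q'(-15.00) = 58.00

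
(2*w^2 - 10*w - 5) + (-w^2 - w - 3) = w^2 - 11*w - 8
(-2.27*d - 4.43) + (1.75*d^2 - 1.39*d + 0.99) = 1.75*d^2 - 3.66*d - 3.44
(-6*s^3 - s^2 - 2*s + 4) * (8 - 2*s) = 12*s^4 - 46*s^3 - 4*s^2 - 24*s + 32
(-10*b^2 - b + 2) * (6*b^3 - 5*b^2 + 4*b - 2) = -60*b^5 + 44*b^4 - 23*b^3 + 6*b^2 + 10*b - 4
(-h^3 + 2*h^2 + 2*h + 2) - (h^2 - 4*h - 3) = -h^3 + h^2 + 6*h + 5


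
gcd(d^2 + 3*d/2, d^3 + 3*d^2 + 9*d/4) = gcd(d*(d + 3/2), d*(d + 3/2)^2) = d^2 + 3*d/2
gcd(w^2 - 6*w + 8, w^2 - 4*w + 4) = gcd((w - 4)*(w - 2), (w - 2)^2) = w - 2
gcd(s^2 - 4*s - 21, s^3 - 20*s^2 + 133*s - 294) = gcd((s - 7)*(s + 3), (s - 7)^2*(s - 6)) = s - 7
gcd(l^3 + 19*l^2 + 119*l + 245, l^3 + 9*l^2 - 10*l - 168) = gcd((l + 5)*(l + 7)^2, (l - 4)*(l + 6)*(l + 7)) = l + 7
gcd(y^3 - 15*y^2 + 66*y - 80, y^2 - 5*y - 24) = y - 8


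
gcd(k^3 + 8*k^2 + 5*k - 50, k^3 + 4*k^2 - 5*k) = k + 5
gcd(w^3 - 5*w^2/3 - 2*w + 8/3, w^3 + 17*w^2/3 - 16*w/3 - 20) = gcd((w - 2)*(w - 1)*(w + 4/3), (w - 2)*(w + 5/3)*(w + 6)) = w - 2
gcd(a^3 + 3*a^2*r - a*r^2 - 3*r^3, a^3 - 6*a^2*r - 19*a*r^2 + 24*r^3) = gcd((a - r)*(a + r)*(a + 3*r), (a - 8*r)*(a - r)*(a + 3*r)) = -a^2 - 2*a*r + 3*r^2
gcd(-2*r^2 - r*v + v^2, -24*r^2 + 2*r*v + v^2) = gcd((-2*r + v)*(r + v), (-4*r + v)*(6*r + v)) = 1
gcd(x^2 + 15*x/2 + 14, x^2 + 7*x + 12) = x + 4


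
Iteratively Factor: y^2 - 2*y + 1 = (y - 1)*(y - 1)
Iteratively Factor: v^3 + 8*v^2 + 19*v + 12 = (v + 1)*(v^2 + 7*v + 12) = (v + 1)*(v + 3)*(v + 4)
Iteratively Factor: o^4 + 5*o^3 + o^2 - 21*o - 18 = (o + 1)*(o^3 + 4*o^2 - 3*o - 18) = (o - 2)*(o + 1)*(o^2 + 6*o + 9) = (o - 2)*(o + 1)*(o + 3)*(o + 3)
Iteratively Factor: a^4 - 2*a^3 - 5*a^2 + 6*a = (a - 3)*(a^3 + a^2 - 2*a) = a*(a - 3)*(a^2 + a - 2) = a*(a - 3)*(a - 1)*(a + 2)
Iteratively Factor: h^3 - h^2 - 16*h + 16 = (h - 4)*(h^2 + 3*h - 4) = (h - 4)*(h + 4)*(h - 1)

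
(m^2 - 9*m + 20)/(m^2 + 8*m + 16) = (m^2 - 9*m + 20)/(m^2 + 8*m + 16)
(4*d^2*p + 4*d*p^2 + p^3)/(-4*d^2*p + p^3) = (2*d + p)/(-2*d + p)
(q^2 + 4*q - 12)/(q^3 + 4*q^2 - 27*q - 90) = (q - 2)/(q^2 - 2*q - 15)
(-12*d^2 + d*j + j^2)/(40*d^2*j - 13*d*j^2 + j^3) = (-12*d^2 + d*j + j^2)/(j*(40*d^2 - 13*d*j + j^2))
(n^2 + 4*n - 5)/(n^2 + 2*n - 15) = (n - 1)/(n - 3)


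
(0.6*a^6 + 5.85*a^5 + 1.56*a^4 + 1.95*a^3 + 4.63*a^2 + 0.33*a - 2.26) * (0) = 0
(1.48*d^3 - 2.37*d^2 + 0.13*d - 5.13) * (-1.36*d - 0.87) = -2.0128*d^4 + 1.9356*d^3 + 1.8851*d^2 + 6.8637*d + 4.4631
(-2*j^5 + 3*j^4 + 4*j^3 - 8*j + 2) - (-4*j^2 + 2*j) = -2*j^5 + 3*j^4 + 4*j^3 + 4*j^2 - 10*j + 2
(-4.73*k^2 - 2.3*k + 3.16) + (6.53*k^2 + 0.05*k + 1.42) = 1.8*k^2 - 2.25*k + 4.58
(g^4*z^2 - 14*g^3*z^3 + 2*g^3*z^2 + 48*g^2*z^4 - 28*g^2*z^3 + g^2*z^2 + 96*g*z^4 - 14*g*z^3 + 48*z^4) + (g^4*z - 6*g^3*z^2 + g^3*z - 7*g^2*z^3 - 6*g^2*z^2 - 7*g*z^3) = g^4*z^2 + g^4*z - 14*g^3*z^3 - 4*g^3*z^2 + g^3*z + 48*g^2*z^4 - 35*g^2*z^3 - 5*g^2*z^2 + 96*g*z^4 - 21*g*z^3 + 48*z^4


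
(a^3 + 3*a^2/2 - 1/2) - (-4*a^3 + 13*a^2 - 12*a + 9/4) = 5*a^3 - 23*a^2/2 + 12*a - 11/4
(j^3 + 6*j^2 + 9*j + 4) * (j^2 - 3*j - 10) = j^5 + 3*j^4 - 19*j^3 - 83*j^2 - 102*j - 40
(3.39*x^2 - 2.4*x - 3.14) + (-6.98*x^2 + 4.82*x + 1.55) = -3.59*x^2 + 2.42*x - 1.59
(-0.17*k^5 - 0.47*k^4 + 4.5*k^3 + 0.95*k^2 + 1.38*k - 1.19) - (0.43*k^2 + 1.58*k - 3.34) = -0.17*k^5 - 0.47*k^4 + 4.5*k^3 + 0.52*k^2 - 0.2*k + 2.15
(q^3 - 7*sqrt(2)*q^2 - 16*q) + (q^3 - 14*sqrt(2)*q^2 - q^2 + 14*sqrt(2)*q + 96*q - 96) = 2*q^3 - 21*sqrt(2)*q^2 - q^2 + 14*sqrt(2)*q + 80*q - 96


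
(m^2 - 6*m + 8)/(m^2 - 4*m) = (m - 2)/m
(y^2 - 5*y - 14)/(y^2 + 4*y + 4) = (y - 7)/(y + 2)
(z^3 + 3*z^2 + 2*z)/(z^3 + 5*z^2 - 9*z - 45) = z*(z^2 + 3*z + 2)/(z^3 + 5*z^2 - 9*z - 45)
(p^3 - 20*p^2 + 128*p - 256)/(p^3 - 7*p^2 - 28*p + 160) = (p - 8)/(p + 5)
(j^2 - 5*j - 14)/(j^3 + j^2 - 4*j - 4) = (j - 7)/(j^2 - j - 2)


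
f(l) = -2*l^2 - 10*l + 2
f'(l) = -4*l - 10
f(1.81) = -22.65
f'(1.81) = -17.24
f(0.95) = -9.30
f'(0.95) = -13.80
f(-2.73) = 14.39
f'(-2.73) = 0.92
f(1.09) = -11.28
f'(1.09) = -14.36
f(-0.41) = 5.76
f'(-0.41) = -8.36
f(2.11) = -28.00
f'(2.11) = -18.44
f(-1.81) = 13.55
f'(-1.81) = -2.76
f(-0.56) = 6.97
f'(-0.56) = -7.76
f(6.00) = -130.00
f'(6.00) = -34.00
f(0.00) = 2.00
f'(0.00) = -10.00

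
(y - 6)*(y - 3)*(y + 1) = y^3 - 8*y^2 + 9*y + 18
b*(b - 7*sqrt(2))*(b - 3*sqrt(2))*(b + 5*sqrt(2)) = b^4 - 5*sqrt(2)*b^3 - 58*b^2 + 210*sqrt(2)*b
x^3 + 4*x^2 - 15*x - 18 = (x - 3)*(x + 1)*(x + 6)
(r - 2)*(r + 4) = r^2 + 2*r - 8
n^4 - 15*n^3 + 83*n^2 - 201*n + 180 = (n - 5)*(n - 4)*(n - 3)^2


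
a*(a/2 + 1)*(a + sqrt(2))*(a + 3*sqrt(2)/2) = a^4/2 + a^3 + 5*sqrt(2)*a^3/4 + 3*a^2/2 + 5*sqrt(2)*a^2/2 + 3*a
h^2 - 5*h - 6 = (h - 6)*(h + 1)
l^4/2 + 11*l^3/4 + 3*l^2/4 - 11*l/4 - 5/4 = (l/2 + 1/2)*(l - 1)*(l + 1/2)*(l + 5)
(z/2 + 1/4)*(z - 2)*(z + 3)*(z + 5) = z^4/2 + 13*z^3/4 + z^2 - 61*z/4 - 15/2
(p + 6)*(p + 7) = p^2 + 13*p + 42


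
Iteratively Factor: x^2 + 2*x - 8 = (x + 4)*(x - 2)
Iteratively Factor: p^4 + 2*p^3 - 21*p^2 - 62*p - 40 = (p - 5)*(p^3 + 7*p^2 + 14*p + 8) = (p - 5)*(p + 2)*(p^2 + 5*p + 4) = (p - 5)*(p + 1)*(p + 2)*(p + 4)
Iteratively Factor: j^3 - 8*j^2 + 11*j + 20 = (j + 1)*(j^2 - 9*j + 20) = (j - 5)*(j + 1)*(j - 4)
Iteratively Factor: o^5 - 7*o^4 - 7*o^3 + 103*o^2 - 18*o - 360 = (o + 3)*(o^4 - 10*o^3 + 23*o^2 + 34*o - 120) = (o - 5)*(o + 3)*(o^3 - 5*o^2 - 2*o + 24) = (o - 5)*(o - 3)*(o + 3)*(o^2 - 2*o - 8) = (o - 5)*(o - 3)*(o + 2)*(o + 3)*(o - 4)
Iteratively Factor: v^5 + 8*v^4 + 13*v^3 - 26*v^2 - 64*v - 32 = (v + 1)*(v^4 + 7*v^3 + 6*v^2 - 32*v - 32) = (v + 1)*(v + 4)*(v^3 + 3*v^2 - 6*v - 8) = (v - 2)*(v + 1)*(v + 4)*(v^2 + 5*v + 4) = (v - 2)*(v + 1)*(v + 4)^2*(v + 1)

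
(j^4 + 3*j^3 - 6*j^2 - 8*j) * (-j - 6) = -j^5 - 9*j^4 - 12*j^3 + 44*j^2 + 48*j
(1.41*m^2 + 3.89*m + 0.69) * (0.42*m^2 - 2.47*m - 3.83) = 0.5922*m^4 - 1.8489*m^3 - 14.7188*m^2 - 16.603*m - 2.6427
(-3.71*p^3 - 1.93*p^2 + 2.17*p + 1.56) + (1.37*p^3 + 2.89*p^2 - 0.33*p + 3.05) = -2.34*p^3 + 0.96*p^2 + 1.84*p + 4.61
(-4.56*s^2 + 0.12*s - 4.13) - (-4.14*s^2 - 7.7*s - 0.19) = -0.42*s^2 + 7.82*s - 3.94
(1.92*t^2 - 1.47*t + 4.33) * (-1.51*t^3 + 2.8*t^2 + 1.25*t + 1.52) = -2.8992*t^5 + 7.5957*t^4 - 8.2543*t^3 + 13.2049*t^2 + 3.1781*t + 6.5816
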